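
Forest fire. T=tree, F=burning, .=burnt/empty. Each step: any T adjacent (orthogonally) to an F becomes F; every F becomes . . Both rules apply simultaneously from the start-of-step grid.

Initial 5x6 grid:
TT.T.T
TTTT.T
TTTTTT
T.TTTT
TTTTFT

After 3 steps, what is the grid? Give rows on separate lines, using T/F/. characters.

Step 1: 3 trees catch fire, 1 burn out
  TT.T.T
  TTTT.T
  TTTTTT
  T.TTFT
  TTTF.F
Step 2: 4 trees catch fire, 3 burn out
  TT.T.T
  TTTT.T
  TTTTFT
  T.TF.F
  TTF...
Step 3: 4 trees catch fire, 4 burn out
  TT.T.T
  TTTT.T
  TTTF.F
  T.F...
  TF....

TT.T.T
TTTT.T
TTTF.F
T.F...
TF....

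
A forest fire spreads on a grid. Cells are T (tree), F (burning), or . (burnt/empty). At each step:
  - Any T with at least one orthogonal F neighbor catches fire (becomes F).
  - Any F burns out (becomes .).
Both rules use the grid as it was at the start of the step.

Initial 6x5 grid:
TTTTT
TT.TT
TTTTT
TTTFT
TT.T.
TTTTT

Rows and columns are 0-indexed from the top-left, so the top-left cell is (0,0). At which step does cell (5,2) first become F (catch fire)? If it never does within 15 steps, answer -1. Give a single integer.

Step 1: cell (5,2)='T' (+4 fires, +1 burnt)
Step 2: cell (5,2)='T' (+5 fires, +4 burnt)
Step 3: cell (5,2)='F' (+7 fires, +5 burnt)
  -> target ignites at step 3
Step 4: cell (5,2)='.' (+6 fires, +7 burnt)
Step 5: cell (5,2)='.' (+3 fires, +6 burnt)
Step 6: cell (5,2)='.' (+1 fires, +3 burnt)
Step 7: cell (5,2)='.' (+0 fires, +1 burnt)
  fire out at step 7

3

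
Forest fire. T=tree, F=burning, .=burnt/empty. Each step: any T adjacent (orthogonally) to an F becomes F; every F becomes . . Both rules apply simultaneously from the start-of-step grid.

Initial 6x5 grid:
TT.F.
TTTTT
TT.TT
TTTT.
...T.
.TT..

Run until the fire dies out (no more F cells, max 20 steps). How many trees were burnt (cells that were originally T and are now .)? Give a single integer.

Step 1: +1 fires, +1 burnt (F count now 1)
Step 2: +3 fires, +1 burnt (F count now 3)
Step 3: +3 fires, +3 burnt (F count now 3)
Step 4: +5 fires, +3 burnt (F count now 5)
Step 5: +3 fires, +5 burnt (F count now 3)
Step 6: +1 fires, +3 burnt (F count now 1)
Step 7: +0 fires, +1 burnt (F count now 0)
Fire out after step 7
Initially T: 18, now '.': 28
Total burnt (originally-T cells now '.'): 16

Answer: 16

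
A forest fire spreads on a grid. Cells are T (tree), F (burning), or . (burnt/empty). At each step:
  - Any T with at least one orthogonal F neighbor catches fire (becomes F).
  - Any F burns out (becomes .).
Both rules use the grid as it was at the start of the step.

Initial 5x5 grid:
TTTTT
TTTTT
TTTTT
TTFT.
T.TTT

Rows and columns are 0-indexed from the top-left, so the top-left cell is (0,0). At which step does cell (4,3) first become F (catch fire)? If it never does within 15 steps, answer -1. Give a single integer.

Step 1: cell (4,3)='T' (+4 fires, +1 burnt)
Step 2: cell (4,3)='F' (+5 fires, +4 burnt)
  -> target ignites at step 2
Step 3: cell (4,3)='.' (+7 fires, +5 burnt)
Step 4: cell (4,3)='.' (+4 fires, +7 burnt)
Step 5: cell (4,3)='.' (+2 fires, +4 burnt)
Step 6: cell (4,3)='.' (+0 fires, +2 burnt)
  fire out at step 6

2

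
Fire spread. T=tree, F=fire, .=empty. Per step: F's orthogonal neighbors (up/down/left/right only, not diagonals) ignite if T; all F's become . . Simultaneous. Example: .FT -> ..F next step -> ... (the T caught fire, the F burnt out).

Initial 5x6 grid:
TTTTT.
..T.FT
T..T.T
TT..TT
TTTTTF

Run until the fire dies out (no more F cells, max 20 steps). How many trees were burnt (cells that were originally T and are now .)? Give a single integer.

Step 1: +4 fires, +2 burnt (F count now 4)
Step 2: +4 fires, +4 burnt (F count now 4)
Step 3: +2 fires, +4 burnt (F count now 2)
Step 4: +3 fires, +2 burnt (F count now 3)
Step 5: +3 fires, +3 burnt (F count now 3)
Step 6: +1 fires, +3 burnt (F count now 1)
Step 7: +1 fires, +1 burnt (F count now 1)
Step 8: +0 fires, +1 burnt (F count now 0)
Fire out after step 8
Initially T: 19, now '.': 29
Total burnt (originally-T cells now '.'): 18

Answer: 18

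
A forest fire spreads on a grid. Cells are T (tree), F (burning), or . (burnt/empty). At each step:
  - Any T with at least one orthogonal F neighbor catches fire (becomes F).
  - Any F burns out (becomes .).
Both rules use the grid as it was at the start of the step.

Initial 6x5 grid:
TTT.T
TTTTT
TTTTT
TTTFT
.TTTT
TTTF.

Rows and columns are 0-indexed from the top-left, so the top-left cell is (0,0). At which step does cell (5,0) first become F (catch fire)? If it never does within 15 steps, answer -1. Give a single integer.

Step 1: cell (5,0)='T' (+5 fires, +2 burnt)
Step 2: cell (5,0)='T' (+7 fires, +5 burnt)
Step 3: cell (5,0)='F' (+6 fires, +7 burnt)
  -> target ignites at step 3
Step 4: cell (5,0)='.' (+4 fires, +6 burnt)
Step 5: cell (5,0)='.' (+2 fires, +4 burnt)
Step 6: cell (5,0)='.' (+1 fires, +2 burnt)
Step 7: cell (5,0)='.' (+0 fires, +1 burnt)
  fire out at step 7

3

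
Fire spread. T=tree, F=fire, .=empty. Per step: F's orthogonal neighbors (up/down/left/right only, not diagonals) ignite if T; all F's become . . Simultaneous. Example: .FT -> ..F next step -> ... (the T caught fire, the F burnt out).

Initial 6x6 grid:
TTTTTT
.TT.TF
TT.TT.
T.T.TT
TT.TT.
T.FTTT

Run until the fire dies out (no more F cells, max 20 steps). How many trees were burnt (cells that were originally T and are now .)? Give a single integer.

Answer: 24

Derivation:
Step 1: +3 fires, +2 burnt (F count now 3)
Step 2: +4 fires, +3 burnt (F count now 4)
Step 3: +5 fires, +4 burnt (F count now 5)
Step 4: +2 fires, +5 burnt (F count now 2)
Step 5: +2 fires, +2 burnt (F count now 2)
Step 6: +2 fires, +2 burnt (F count now 2)
Step 7: +1 fires, +2 burnt (F count now 1)
Step 8: +1 fires, +1 burnt (F count now 1)
Step 9: +1 fires, +1 burnt (F count now 1)
Step 10: +1 fires, +1 burnt (F count now 1)
Step 11: +2 fires, +1 burnt (F count now 2)
Step 12: +0 fires, +2 burnt (F count now 0)
Fire out after step 12
Initially T: 25, now '.': 35
Total burnt (originally-T cells now '.'): 24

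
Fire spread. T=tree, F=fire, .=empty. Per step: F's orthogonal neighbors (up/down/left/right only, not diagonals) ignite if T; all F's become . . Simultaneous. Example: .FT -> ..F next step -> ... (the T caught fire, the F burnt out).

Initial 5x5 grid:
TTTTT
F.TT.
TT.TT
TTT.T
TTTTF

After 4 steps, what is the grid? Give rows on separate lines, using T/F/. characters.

Step 1: 4 trees catch fire, 2 burn out
  FTTTT
  ..TT.
  FT.TT
  TTT.F
  TTTF.
Step 2: 5 trees catch fire, 4 burn out
  .FTTT
  ..TT.
  .F.TF
  FTT..
  TTF..
Step 3: 6 trees catch fire, 5 burn out
  ..FTT
  ..TT.
  ...F.
  .FF..
  FF...
Step 4: 3 trees catch fire, 6 burn out
  ...FT
  ..FF.
  .....
  .....
  .....

...FT
..FF.
.....
.....
.....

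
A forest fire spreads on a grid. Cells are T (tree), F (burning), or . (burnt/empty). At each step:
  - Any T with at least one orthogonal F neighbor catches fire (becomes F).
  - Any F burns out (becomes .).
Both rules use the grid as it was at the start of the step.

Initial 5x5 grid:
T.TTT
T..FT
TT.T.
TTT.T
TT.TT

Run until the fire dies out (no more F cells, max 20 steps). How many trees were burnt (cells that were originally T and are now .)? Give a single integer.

Step 1: +3 fires, +1 burnt (F count now 3)
Step 2: +2 fires, +3 burnt (F count now 2)
Step 3: +0 fires, +2 burnt (F count now 0)
Fire out after step 3
Initially T: 17, now '.': 13
Total burnt (originally-T cells now '.'): 5

Answer: 5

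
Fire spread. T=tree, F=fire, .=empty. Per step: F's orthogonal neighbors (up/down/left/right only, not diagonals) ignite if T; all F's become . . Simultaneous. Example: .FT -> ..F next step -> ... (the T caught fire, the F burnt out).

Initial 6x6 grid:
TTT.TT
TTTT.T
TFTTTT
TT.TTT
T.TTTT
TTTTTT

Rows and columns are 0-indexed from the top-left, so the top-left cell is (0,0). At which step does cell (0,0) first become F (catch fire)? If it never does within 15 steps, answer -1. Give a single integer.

Step 1: cell (0,0)='T' (+4 fires, +1 burnt)
Step 2: cell (0,0)='T' (+5 fires, +4 burnt)
Step 3: cell (0,0)='F' (+6 fires, +5 burnt)
  -> target ignites at step 3
Step 4: cell (0,0)='.' (+4 fires, +6 burnt)
Step 5: cell (0,0)='.' (+6 fires, +4 burnt)
Step 6: cell (0,0)='.' (+4 fires, +6 burnt)
Step 7: cell (0,0)='.' (+2 fires, +4 burnt)
Step 8: cell (0,0)='.' (+0 fires, +2 burnt)
  fire out at step 8

3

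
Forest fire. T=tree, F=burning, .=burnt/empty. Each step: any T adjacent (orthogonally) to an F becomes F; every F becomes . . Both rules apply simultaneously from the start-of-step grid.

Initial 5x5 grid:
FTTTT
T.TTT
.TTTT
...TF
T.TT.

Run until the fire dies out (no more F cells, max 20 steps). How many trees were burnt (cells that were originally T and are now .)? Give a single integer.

Answer: 15

Derivation:
Step 1: +4 fires, +2 burnt (F count now 4)
Step 2: +4 fires, +4 burnt (F count now 4)
Step 3: +6 fires, +4 burnt (F count now 6)
Step 4: +1 fires, +6 burnt (F count now 1)
Step 5: +0 fires, +1 burnt (F count now 0)
Fire out after step 5
Initially T: 16, now '.': 24
Total burnt (originally-T cells now '.'): 15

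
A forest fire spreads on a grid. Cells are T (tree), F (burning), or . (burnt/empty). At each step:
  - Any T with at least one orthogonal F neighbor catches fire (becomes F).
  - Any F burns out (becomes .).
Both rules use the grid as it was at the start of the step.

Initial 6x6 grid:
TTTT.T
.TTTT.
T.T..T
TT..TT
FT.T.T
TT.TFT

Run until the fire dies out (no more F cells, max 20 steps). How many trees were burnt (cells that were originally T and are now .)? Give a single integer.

Step 1: +5 fires, +2 burnt (F count now 5)
Step 2: +5 fires, +5 burnt (F count now 5)
Step 3: +1 fires, +5 burnt (F count now 1)
Step 4: +2 fires, +1 burnt (F count now 2)
Step 5: +0 fires, +2 burnt (F count now 0)
Fire out after step 5
Initially T: 23, now '.': 26
Total burnt (originally-T cells now '.'): 13

Answer: 13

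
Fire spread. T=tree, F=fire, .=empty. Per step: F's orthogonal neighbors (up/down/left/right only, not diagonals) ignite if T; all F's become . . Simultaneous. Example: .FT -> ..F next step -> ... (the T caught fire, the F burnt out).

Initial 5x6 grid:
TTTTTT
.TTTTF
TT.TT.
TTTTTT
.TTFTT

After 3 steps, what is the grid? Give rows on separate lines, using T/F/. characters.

Step 1: 5 trees catch fire, 2 burn out
  TTTTTF
  .TTTF.
  TT.TT.
  TTTFTT
  .TF.FT
Step 2: 8 trees catch fire, 5 burn out
  TTTTF.
  .TTF..
  TT.FF.
  TTF.FT
  .F...F
Step 3: 4 trees catch fire, 8 burn out
  TTTF..
  .TF...
  TT....
  TF...F
  ......

TTTF..
.TF...
TT....
TF...F
......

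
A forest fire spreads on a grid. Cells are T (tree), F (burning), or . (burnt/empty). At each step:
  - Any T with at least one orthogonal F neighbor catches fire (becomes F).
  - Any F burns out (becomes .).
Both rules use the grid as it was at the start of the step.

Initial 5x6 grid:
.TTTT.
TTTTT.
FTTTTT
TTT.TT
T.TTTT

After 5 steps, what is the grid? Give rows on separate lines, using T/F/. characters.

Step 1: 3 trees catch fire, 1 burn out
  .TTTT.
  FTTTT.
  .FTTTT
  FTT.TT
  T.TTTT
Step 2: 4 trees catch fire, 3 burn out
  .TTTT.
  .FTTT.
  ..FTTT
  .FT.TT
  F.TTTT
Step 3: 4 trees catch fire, 4 burn out
  .FTTT.
  ..FTT.
  ...FTT
  ..F.TT
  ..TTTT
Step 4: 4 trees catch fire, 4 burn out
  ..FTT.
  ...FT.
  ....FT
  ....TT
  ..FTTT
Step 5: 5 trees catch fire, 4 burn out
  ...FT.
  ....F.
  .....F
  ....FT
  ...FTT

...FT.
....F.
.....F
....FT
...FTT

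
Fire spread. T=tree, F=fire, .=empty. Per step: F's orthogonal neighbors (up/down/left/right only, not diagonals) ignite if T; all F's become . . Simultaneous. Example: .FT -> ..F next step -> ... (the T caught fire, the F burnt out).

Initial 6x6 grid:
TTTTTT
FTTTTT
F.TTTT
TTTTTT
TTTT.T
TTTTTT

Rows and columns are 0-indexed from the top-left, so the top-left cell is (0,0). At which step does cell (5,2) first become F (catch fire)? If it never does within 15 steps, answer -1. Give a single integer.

Step 1: cell (5,2)='T' (+3 fires, +2 burnt)
Step 2: cell (5,2)='T' (+4 fires, +3 burnt)
Step 3: cell (5,2)='T' (+6 fires, +4 burnt)
Step 4: cell (5,2)='T' (+6 fires, +6 burnt)
Step 5: cell (5,2)='F' (+6 fires, +6 burnt)
  -> target ignites at step 5
Step 6: cell (5,2)='.' (+4 fires, +6 burnt)
Step 7: cell (5,2)='.' (+2 fires, +4 burnt)
Step 8: cell (5,2)='.' (+1 fires, +2 burnt)
Step 9: cell (5,2)='.' (+0 fires, +1 burnt)
  fire out at step 9

5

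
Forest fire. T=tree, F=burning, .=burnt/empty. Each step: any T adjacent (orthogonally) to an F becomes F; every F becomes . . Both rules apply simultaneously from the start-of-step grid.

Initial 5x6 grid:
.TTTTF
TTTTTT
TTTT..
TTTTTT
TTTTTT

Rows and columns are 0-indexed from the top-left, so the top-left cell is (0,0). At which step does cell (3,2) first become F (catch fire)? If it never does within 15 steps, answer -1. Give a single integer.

Step 1: cell (3,2)='T' (+2 fires, +1 burnt)
Step 2: cell (3,2)='T' (+2 fires, +2 burnt)
Step 3: cell (3,2)='T' (+2 fires, +2 burnt)
Step 4: cell (3,2)='T' (+3 fires, +2 burnt)
Step 5: cell (3,2)='T' (+3 fires, +3 burnt)
Step 6: cell (3,2)='F' (+5 fires, +3 burnt)
  -> target ignites at step 6
Step 7: cell (3,2)='.' (+5 fires, +5 burnt)
Step 8: cell (3,2)='.' (+3 fires, +5 burnt)
Step 9: cell (3,2)='.' (+1 fires, +3 burnt)
Step 10: cell (3,2)='.' (+0 fires, +1 burnt)
  fire out at step 10

6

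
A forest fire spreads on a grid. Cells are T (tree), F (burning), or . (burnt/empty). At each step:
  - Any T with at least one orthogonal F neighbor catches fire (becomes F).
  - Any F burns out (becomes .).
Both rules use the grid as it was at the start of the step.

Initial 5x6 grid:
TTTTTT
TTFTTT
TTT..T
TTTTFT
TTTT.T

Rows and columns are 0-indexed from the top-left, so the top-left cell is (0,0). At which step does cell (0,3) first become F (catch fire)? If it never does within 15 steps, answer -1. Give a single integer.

Step 1: cell (0,3)='T' (+6 fires, +2 burnt)
Step 2: cell (0,3)='F' (+9 fires, +6 burnt)
  -> target ignites at step 2
Step 3: cell (0,3)='.' (+6 fires, +9 burnt)
Step 4: cell (0,3)='.' (+3 fires, +6 burnt)
Step 5: cell (0,3)='.' (+1 fires, +3 burnt)
Step 6: cell (0,3)='.' (+0 fires, +1 burnt)
  fire out at step 6

2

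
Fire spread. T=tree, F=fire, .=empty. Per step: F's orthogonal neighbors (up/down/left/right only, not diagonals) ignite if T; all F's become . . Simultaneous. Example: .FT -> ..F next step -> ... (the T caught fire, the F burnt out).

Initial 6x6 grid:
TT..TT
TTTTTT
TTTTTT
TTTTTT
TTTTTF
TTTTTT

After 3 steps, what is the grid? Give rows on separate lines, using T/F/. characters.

Step 1: 3 trees catch fire, 1 burn out
  TT..TT
  TTTTTT
  TTTTTT
  TTTTTF
  TTTTF.
  TTTTTF
Step 2: 4 trees catch fire, 3 burn out
  TT..TT
  TTTTTT
  TTTTTF
  TTTTF.
  TTTF..
  TTTTF.
Step 3: 5 trees catch fire, 4 burn out
  TT..TT
  TTTTTF
  TTTTF.
  TTTF..
  TTF...
  TTTF..

TT..TT
TTTTTF
TTTTF.
TTTF..
TTF...
TTTF..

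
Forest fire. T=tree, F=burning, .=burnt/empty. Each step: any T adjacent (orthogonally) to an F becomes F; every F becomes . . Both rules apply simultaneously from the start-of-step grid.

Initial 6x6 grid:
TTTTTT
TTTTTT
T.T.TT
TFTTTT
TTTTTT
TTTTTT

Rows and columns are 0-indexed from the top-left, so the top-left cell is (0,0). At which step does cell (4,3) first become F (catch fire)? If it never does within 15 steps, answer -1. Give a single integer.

Step 1: cell (4,3)='T' (+3 fires, +1 burnt)
Step 2: cell (4,3)='T' (+6 fires, +3 burnt)
Step 3: cell (4,3)='F' (+6 fires, +6 burnt)
  -> target ignites at step 3
Step 4: cell (4,3)='.' (+8 fires, +6 burnt)
Step 5: cell (4,3)='.' (+6 fires, +8 burnt)
Step 6: cell (4,3)='.' (+3 fires, +6 burnt)
Step 7: cell (4,3)='.' (+1 fires, +3 burnt)
Step 8: cell (4,3)='.' (+0 fires, +1 burnt)
  fire out at step 8

3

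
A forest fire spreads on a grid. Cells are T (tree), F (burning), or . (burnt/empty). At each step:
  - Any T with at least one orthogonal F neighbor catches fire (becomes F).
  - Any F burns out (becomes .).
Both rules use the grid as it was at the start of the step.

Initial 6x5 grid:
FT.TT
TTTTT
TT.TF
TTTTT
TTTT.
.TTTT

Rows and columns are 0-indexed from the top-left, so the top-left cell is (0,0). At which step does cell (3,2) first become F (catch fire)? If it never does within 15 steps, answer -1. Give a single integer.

Step 1: cell (3,2)='T' (+5 fires, +2 burnt)
Step 2: cell (3,2)='T' (+5 fires, +5 burnt)
Step 3: cell (3,2)='F' (+6 fires, +5 burnt)
  -> target ignites at step 3
Step 4: cell (3,2)='.' (+4 fires, +6 burnt)
Step 5: cell (3,2)='.' (+3 fires, +4 burnt)
Step 6: cell (3,2)='.' (+1 fires, +3 burnt)
Step 7: cell (3,2)='.' (+0 fires, +1 burnt)
  fire out at step 7

3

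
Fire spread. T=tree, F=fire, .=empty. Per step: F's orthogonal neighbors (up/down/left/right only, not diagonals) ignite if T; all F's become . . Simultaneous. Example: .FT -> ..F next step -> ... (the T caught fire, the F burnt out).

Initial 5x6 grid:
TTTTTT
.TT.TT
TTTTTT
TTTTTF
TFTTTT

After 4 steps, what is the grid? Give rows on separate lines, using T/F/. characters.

Step 1: 6 trees catch fire, 2 burn out
  TTTTTT
  .TT.TT
  TTTTTF
  TFTTF.
  F.FTTF
Step 2: 8 trees catch fire, 6 burn out
  TTTTTT
  .TT.TF
  TFTTF.
  F.FF..
  ...FF.
Step 3: 6 trees catch fire, 8 burn out
  TTTTTF
  .FT.F.
  F.FF..
  ......
  ......
Step 4: 3 trees catch fire, 6 burn out
  TFTTF.
  ..F...
  ......
  ......
  ......

TFTTF.
..F...
......
......
......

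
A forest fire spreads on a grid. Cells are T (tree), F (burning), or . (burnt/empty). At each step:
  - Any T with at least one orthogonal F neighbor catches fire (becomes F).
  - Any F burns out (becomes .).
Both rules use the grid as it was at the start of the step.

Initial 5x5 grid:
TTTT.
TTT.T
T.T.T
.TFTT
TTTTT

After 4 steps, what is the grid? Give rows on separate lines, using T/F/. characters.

Step 1: 4 trees catch fire, 1 burn out
  TTTT.
  TTT.T
  T.F.T
  .F.FT
  TTFTT
Step 2: 4 trees catch fire, 4 burn out
  TTTT.
  TTF.T
  T...T
  ....F
  TF.FT
Step 3: 5 trees catch fire, 4 burn out
  TTFT.
  TF..T
  T...F
  .....
  F...F
Step 4: 4 trees catch fire, 5 burn out
  TF.F.
  F...F
  T....
  .....
  .....

TF.F.
F...F
T....
.....
.....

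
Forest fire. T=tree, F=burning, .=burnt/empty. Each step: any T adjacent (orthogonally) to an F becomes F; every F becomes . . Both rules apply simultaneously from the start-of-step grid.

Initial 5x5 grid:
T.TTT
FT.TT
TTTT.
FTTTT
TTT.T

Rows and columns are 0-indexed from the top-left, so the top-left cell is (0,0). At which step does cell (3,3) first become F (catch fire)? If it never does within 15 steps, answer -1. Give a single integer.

Step 1: cell (3,3)='T' (+5 fires, +2 burnt)
Step 2: cell (3,3)='T' (+3 fires, +5 burnt)
Step 3: cell (3,3)='F' (+3 fires, +3 burnt)
  -> target ignites at step 3
Step 4: cell (3,3)='.' (+2 fires, +3 burnt)
Step 5: cell (3,3)='.' (+2 fires, +2 burnt)
Step 6: cell (3,3)='.' (+2 fires, +2 burnt)
Step 7: cell (3,3)='.' (+2 fires, +2 burnt)
Step 8: cell (3,3)='.' (+0 fires, +2 burnt)
  fire out at step 8

3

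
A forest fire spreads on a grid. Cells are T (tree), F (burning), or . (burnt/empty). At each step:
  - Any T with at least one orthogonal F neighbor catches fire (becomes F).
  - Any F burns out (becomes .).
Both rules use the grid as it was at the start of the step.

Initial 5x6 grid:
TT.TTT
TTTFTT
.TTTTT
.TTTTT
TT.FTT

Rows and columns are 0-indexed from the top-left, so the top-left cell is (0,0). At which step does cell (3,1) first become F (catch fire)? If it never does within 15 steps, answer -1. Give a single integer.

Step 1: cell (3,1)='T' (+6 fires, +2 burnt)
Step 2: cell (3,1)='T' (+8 fires, +6 burnt)
Step 3: cell (3,1)='F' (+7 fires, +8 burnt)
  -> target ignites at step 3
Step 4: cell (3,1)='.' (+2 fires, +7 burnt)
Step 5: cell (3,1)='.' (+1 fires, +2 burnt)
Step 6: cell (3,1)='.' (+0 fires, +1 burnt)
  fire out at step 6

3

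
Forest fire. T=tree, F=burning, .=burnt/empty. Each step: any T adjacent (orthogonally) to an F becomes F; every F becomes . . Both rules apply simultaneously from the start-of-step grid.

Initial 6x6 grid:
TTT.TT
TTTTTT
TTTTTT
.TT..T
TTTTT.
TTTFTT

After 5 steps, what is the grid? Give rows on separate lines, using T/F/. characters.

Step 1: 3 trees catch fire, 1 burn out
  TTT.TT
  TTTTTT
  TTTTTT
  .TT..T
  TTTFT.
  TTF.FT
Step 2: 4 trees catch fire, 3 burn out
  TTT.TT
  TTTTTT
  TTTTTT
  .TT..T
  TTF.F.
  TF...F
Step 3: 3 trees catch fire, 4 burn out
  TTT.TT
  TTTTTT
  TTTTTT
  .TF..T
  TF....
  F.....
Step 4: 3 trees catch fire, 3 burn out
  TTT.TT
  TTTTTT
  TTFTTT
  .F...T
  F.....
  ......
Step 5: 3 trees catch fire, 3 burn out
  TTT.TT
  TTFTTT
  TF.FTT
  .....T
  ......
  ......

TTT.TT
TTFTTT
TF.FTT
.....T
......
......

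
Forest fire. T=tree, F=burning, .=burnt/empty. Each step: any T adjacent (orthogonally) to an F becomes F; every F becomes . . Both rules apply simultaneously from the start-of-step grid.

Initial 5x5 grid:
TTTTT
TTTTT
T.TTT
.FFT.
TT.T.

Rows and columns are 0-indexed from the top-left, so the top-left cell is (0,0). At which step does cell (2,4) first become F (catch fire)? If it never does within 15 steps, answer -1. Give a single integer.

Step 1: cell (2,4)='T' (+3 fires, +2 burnt)
Step 2: cell (2,4)='T' (+4 fires, +3 burnt)
Step 3: cell (2,4)='F' (+4 fires, +4 burnt)
  -> target ignites at step 3
Step 4: cell (2,4)='.' (+4 fires, +4 burnt)
Step 5: cell (2,4)='.' (+3 fires, +4 burnt)
Step 6: cell (2,4)='.' (+0 fires, +3 burnt)
  fire out at step 6

3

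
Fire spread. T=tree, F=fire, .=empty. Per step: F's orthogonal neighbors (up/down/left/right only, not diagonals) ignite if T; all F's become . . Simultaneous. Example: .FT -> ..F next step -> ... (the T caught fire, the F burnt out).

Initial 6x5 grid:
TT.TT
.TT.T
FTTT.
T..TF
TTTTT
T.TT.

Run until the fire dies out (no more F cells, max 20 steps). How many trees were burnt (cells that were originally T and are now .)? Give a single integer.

Answer: 17

Derivation:
Step 1: +4 fires, +2 burnt (F count now 4)
Step 2: +5 fires, +4 burnt (F count now 5)
Step 3: +6 fires, +5 burnt (F count now 6)
Step 4: +2 fires, +6 burnt (F count now 2)
Step 5: +0 fires, +2 burnt (F count now 0)
Fire out after step 5
Initially T: 20, now '.': 27
Total burnt (originally-T cells now '.'): 17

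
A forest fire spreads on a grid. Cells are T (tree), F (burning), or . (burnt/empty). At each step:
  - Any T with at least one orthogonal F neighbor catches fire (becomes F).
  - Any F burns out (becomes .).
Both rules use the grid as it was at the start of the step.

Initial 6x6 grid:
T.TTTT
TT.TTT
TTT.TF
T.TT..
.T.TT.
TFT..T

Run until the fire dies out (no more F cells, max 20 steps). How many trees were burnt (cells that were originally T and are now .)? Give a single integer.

Answer: 11

Derivation:
Step 1: +5 fires, +2 burnt (F count now 5)
Step 2: +2 fires, +5 burnt (F count now 2)
Step 3: +2 fires, +2 burnt (F count now 2)
Step 4: +1 fires, +2 burnt (F count now 1)
Step 5: +1 fires, +1 burnt (F count now 1)
Step 6: +0 fires, +1 burnt (F count now 0)
Fire out after step 6
Initially T: 23, now '.': 24
Total burnt (originally-T cells now '.'): 11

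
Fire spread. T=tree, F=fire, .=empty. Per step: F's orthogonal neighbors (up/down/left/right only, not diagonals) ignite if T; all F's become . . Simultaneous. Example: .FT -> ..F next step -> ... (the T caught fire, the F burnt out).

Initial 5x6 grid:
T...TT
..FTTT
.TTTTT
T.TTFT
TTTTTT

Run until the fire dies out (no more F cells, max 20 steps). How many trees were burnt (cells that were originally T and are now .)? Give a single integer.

Step 1: +6 fires, +2 burnt (F count now 6)
Step 2: +7 fires, +6 burnt (F count now 7)
Step 3: +3 fires, +7 burnt (F count now 3)
Step 4: +2 fires, +3 burnt (F count now 2)
Step 5: +1 fires, +2 burnt (F count now 1)
Step 6: +1 fires, +1 burnt (F count now 1)
Step 7: +0 fires, +1 burnt (F count now 0)
Fire out after step 7
Initially T: 21, now '.': 29
Total burnt (originally-T cells now '.'): 20

Answer: 20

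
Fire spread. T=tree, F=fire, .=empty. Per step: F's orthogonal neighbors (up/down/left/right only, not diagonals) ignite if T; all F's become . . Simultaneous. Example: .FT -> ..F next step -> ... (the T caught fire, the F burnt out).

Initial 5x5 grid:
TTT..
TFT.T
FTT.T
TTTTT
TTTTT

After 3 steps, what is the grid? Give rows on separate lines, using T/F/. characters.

Step 1: 5 trees catch fire, 2 burn out
  TFT..
  F.F.T
  .FT.T
  FTTTT
  TTTTT
Step 2: 5 trees catch fire, 5 burn out
  F.F..
  ....T
  ..F.T
  .FTTT
  FTTTT
Step 3: 2 trees catch fire, 5 burn out
  .....
  ....T
  ....T
  ..FTT
  .FTTT

.....
....T
....T
..FTT
.FTTT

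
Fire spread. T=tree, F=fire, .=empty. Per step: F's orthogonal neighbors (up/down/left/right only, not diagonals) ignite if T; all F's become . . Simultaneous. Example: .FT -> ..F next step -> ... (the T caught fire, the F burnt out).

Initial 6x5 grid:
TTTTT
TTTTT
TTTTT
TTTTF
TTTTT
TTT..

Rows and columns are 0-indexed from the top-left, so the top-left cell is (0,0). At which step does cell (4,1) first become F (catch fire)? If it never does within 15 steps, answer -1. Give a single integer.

Step 1: cell (4,1)='T' (+3 fires, +1 burnt)
Step 2: cell (4,1)='T' (+4 fires, +3 burnt)
Step 3: cell (4,1)='T' (+5 fires, +4 burnt)
Step 4: cell (4,1)='F' (+6 fires, +5 burnt)
  -> target ignites at step 4
Step 5: cell (4,1)='.' (+5 fires, +6 burnt)
Step 6: cell (4,1)='.' (+3 fires, +5 burnt)
Step 7: cell (4,1)='.' (+1 fires, +3 burnt)
Step 8: cell (4,1)='.' (+0 fires, +1 burnt)
  fire out at step 8

4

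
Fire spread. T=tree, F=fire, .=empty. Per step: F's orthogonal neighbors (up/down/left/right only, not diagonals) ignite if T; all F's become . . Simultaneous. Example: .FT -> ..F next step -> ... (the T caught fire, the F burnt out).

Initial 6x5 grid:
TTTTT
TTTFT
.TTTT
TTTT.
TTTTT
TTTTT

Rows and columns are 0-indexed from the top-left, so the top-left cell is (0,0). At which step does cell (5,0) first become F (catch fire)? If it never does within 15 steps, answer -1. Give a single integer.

Step 1: cell (5,0)='T' (+4 fires, +1 burnt)
Step 2: cell (5,0)='T' (+6 fires, +4 burnt)
Step 3: cell (5,0)='T' (+5 fires, +6 burnt)
Step 4: cell (5,0)='T' (+5 fires, +5 burnt)
Step 5: cell (5,0)='T' (+4 fires, +5 burnt)
Step 6: cell (5,0)='T' (+2 fires, +4 burnt)
Step 7: cell (5,0)='F' (+1 fires, +2 burnt)
  -> target ignites at step 7
Step 8: cell (5,0)='.' (+0 fires, +1 burnt)
  fire out at step 8

7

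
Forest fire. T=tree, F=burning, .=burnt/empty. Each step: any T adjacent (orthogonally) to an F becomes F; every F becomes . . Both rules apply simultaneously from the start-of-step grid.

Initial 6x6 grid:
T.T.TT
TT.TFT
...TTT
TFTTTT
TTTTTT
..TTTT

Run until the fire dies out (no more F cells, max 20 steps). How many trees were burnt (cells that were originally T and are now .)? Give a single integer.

Step 1: +7 fires, +2 burnt (F count now 7)
Step 2: +7 fires, +7 burnt (F count now 7)
Step 3: +4 fires, +7 burnt (F count now 4)
Step 4: +3 fires, +4 burnt (F count now 3)
Step 5: +1 fires, +3 burnt (F count now 1)
Step 6: +0 fires, +1 burnt (F count now 0)
Fire out after step 6
Initially T: 26, now '.': 32
Total burnt (originally-T cells now '.'): 22

Answer: 22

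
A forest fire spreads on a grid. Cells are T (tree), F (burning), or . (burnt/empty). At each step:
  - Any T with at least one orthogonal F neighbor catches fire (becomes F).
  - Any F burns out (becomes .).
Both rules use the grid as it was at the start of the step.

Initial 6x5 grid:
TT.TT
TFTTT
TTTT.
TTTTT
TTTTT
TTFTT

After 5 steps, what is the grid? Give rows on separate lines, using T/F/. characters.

Step 1: 7 trees catch fire, 2 burn out
  TF.TT
  F.FTT
  TFTT.
  TTTTT
  TTFTT
  TF.FT
Step 2: 10 trees catch fire, 7 burn out
  F..TT
  ...FT
  F.FT.
  TFFTT
  TF.FT
  F...F
Step 3: 7 trees catch fire, 10 burn out
  ...FT
  ....F
  ...F.
  F..FT
  F...F
  .....
Step 4: 2 trees catch fire, 7 burn out
  ....F
  .....
  .....
  ....F
  .....
  .....
Step 5: 0 trees catch fire, 2 burn out
  .....
  .....
  .....
  .....
  .....
  .....

.....
.....
.....
.....
.....
.....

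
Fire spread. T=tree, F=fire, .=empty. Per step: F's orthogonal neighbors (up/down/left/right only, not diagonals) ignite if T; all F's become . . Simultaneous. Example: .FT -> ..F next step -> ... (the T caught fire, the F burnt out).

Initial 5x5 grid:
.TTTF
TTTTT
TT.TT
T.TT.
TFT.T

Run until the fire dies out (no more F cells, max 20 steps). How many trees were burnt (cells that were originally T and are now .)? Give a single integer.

Step 1: +4 fires, +2 burnt (F count now 4)
Step 2: +5 fires, +4 burnt (F count now 5)
Step 3: +5 fires, +5 burnt (F count now 5)
Step 4: +3 fires, +5 burnt (F count now 3)
Step 5: +0 fires, +3 burnt (F count now 0)
Fire out after step 5
Initially T: 18, now '.': 24
Total burnt (originally-T cells now '.'): 17

Answer: 17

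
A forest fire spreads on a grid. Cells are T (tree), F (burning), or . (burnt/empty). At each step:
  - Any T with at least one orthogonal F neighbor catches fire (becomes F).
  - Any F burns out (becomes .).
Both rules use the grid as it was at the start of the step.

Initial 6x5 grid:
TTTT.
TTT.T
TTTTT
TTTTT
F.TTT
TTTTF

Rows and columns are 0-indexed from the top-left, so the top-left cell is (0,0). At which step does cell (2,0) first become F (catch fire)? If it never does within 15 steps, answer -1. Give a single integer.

Step 1: cell (2,0)='T' (+4 fires, +2 burnt)
Step 2: cell (2,0)='F' (+6 fires, +4 burnt)
  -> target ignites at step 2
Step 3: cell (2,0)='.' (+6 fires, +6 burnt)
Step 4: cell (2,0)='.' (+5 fires, +6 burnt)
Step 5: cell (2,0)='.' (+2 fires, +5 burnt)
Step 6: cell (2,0)='.' (+1 fires, +2 burnt)
Step 7: cell (2,0)='.' (+1 fires, +1 burnt)
Step 8: cell (2,0)='.' (+0 fires, +1 burnt)
  fire out at step 8

2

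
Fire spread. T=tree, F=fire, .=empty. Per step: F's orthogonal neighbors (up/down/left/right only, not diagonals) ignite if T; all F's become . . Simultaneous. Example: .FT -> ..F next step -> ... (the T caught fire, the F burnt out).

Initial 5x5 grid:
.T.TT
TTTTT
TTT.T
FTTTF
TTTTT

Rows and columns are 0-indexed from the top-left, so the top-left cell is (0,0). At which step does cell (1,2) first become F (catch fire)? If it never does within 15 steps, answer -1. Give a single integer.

Step 1: cell (1,2)='T' (+6 fires, +2 burnt)
Step 2: cell (1,2)='T' (+6 fires, +6 burnt)
Step 3: cell (1,2)='T' (+5 fires, +6 burnt)
Step 4: cell (1,2)='F' (+3 fires, +5 burnt)
  -> target ignites at step 4
Step 5: cell (1,2)='.' (+0 fires, +3 burnt)
  fire out at step 5

4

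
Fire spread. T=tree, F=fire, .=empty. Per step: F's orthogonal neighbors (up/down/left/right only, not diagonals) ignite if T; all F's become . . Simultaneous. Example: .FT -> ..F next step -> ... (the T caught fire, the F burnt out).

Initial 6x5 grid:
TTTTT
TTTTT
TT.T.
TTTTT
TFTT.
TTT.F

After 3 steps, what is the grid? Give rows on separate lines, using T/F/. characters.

Step 1: 4 trees catch fire, 2 burn out
  TTTTT
  TTTTT
  TT.T.
  TFTTT
  F.FT.
  TFT..
Step 2: 6 trees catch fire, 4 burn out
  TTTTT
  TTTTT
  TF.T.
  F.FTT
  ...F.
  F.F..
Step 3: 3 trees catch fire, 6 burn out
  TTTTT
  TFTTT
  F..T.
  ...FT
  .....
  .....

TTTTT
TFTTT
F..T.
...FT
.....
.....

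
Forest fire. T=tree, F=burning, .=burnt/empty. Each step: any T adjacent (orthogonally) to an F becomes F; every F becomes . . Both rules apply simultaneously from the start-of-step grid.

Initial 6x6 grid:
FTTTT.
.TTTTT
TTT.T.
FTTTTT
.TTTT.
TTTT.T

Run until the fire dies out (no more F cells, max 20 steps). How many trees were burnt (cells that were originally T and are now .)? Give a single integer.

Step 1: +3 fires, +2 burnt (F count now 3)
Step 2: +5 fires, +3 burnt (F count now 5)
Step 3: +6 fires, +5 burnt (F count now 6)
Step 4: +6 fires, +6 burnt (F count now 6)
Step 5: +5 fires, +6 burnt (F count now 5)
Step 6: +1 fires, +5 burnt (F count now 1)
Step 7: +0 fires, +1 burnt (F count now 0)
Fire out after step 7
Initially T: 27, now '.': 35
Total burnt (originally-T cells now '.'): 26

Answer: 26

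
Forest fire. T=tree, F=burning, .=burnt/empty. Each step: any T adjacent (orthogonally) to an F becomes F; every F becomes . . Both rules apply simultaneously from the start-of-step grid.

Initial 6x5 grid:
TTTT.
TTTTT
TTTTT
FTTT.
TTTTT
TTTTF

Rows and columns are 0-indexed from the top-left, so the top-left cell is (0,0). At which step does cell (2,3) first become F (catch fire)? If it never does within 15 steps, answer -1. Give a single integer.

Step 1: cell (2,3)='T' (+5 fires, +2 burnt)
Step 2: cell (2,3)='T' (+7 fires, +5 burnt)
Step 3: cell (2,3)='T' (+6 fires, +7 burnt)
Step 4: cell (2,3)='F' (+3 fires, +6 burnt)
  -> target ignites at step 4
Step 5: cell (2,3)='.' (+3 fires, +3 burnt)
Step 6: cell (2,3)='.' (+2 fires, +3 burnt)
Step 7: cell (2,3)='.' (+0 fires, +2 burnt)
  fire out at step 7

4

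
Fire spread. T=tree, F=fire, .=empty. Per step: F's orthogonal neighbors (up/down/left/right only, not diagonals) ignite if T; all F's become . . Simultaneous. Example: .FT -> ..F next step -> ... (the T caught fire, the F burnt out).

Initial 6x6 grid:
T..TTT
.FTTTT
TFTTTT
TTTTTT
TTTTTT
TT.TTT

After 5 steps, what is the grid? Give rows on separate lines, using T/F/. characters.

Step 1: 4 trees catch fire, 2 burn out
  T..TTT
  ..FTTT
  F.FTTT
  TFTTTT
  TTTTTT
  TT.TTT
Step 2: 5 trees catch fire, 4 burn out
  T..TTT
  ...FTT
  ...FTT
  F.FTTT
  TFTTTT
  TT.TTT
Step 3: 7 trees catch fire, 5 burn out
  T..FTT
  ....FT
  ....FT
  ...FTT
  F.FTTT
  TF.TTT
Step 4: 6 trees catch fire, 7 burn out
  T...FT
  .....F
  .....F
  ....FT
  ...FTT
  F..TTT
Step 5: 4 trees catch fire, 6 burn out
  T....F
  ......
  ......
  .....F
  ....FT
  ...FTT

T....F
......
......
.....F
....FT
...FTT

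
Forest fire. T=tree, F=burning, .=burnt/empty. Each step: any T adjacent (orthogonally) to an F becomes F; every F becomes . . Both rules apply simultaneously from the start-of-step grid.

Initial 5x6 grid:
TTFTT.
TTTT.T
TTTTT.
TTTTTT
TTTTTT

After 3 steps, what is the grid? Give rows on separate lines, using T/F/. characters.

Step 1: 3 trees catch fire, 1 burn out
  TF.FT.
  TTFT.T
  TTTTT.
  TTTTTT
  TTTTTT
Step 2: 5 trees catch fire, 3 burn out
  F...F.
  TF.F.T
  TTFTT.
  TTTTTT
  TTTTTT
Step 3: 4 trees catch fire, 5 burn out
  ......
  F....T
  TF.FT.
  TTFTTT
  TTTTTT

......
F....T
TF.FT.
TTFTTT
TTTTTT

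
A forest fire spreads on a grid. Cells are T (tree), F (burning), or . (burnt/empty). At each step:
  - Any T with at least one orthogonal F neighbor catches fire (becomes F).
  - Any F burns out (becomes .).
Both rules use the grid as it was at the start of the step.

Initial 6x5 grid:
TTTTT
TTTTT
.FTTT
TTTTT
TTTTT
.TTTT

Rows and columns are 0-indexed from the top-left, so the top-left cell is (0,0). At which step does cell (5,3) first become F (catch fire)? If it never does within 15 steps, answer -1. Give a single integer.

Step 1: cell (5,3)='T' (+3 fires, +1 burnt)
Step 2: cell (5,3)='T' (+7 fires, +3 burnt)
Step 3: cell (5,3)='T' (+8 fires, +7 burnt)
Step 4: cell (5,3)='T' (+5 fires, +8 burnt)
Step 5: cell (5,3)='F' (+3 fires, +5 burnt)
  -> target ignites at step 5
Step 6: cell (5,3)='.' (+1 fires, +3 burnt)
Step 7: cell (5,3)='.' (+0 fires, +1 burnt)
  fire out at step 7

5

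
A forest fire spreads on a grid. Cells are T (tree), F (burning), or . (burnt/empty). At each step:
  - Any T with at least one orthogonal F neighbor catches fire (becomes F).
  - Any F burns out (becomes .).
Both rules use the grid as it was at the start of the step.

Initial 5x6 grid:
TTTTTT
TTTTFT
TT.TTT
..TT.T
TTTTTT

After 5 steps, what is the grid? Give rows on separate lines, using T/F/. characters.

Step 1: 4 trees catch fire, 1 burn out
  TTTTFT
  TTTF.F
  TT.TFT
  ..TT.T
  TTTTTT
Step 2: 5 trees catch fire, 4 burn out
  TTTF.F
  TTF...
  TT.F.F
  ..TT.T
  TTTTTT
Step 3: 4 trees catch fire, 5 burn out
  TTF...
  TF....
  TT....
  ..TF.F
  TTTTTT
Step 4: 6 trees catch fire, 4 burn out
  TF....
  F.....
  TF....
  ..F...
  TTTFTF
Step 5: 4 trees catch fire, 6 burn out
  F.....
  ......
  F.....
  ......
  TTF.F.

F.....
......
F.....
......
TTF.F.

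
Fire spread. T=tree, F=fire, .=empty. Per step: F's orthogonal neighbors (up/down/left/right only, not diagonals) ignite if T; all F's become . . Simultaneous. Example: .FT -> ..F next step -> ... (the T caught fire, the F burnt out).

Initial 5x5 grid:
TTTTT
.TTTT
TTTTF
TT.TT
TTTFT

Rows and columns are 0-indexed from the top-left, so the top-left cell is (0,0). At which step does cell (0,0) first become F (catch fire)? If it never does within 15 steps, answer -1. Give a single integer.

Step 1: cell (0,0)='T' (+6 fires, +2 burnt)
Step 2: cell (0,0)='T' (+4 fires, +6 burnt)
Step 3: cell (0,0)='T' (+5 fires, +4 burnt)
Step 4: cell (0,0)='T' (+4 fires, +5 burnt)
Step 5: cell (0,0)='T' (+1 fires, +4 burnt)
Step 6: cell (0,0)='F' (+1 fires, +1 burnt)
  -> target ignites at step 6
Step 7: cell (0,0)='.' (+0 fires, +1 burnt)
  fire out at step 7

6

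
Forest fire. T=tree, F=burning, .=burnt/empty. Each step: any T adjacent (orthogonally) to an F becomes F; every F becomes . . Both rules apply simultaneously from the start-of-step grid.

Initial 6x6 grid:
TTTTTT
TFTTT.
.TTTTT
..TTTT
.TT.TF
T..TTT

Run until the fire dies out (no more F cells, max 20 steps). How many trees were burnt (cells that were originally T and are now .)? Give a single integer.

Answer: 25

Derivation:
Step 1: +7 fires, +2 burnt (F count now 7)
Step 2: +7 fires, +7 burnt (F count now 7)
Step 3: +7 fires, +7 burnt (F count now 7)
Step 4: +2 fires, +7 burnt (F count now 2)
Step 5: +2 fires, +2 burnt (F count now 2)
Step 6: +0 fires, +2 burnt (F count now 0)
Fire out after step 6
Initially T: 26, now '.': 35
Total burnt (originally-T cells now '.'): 25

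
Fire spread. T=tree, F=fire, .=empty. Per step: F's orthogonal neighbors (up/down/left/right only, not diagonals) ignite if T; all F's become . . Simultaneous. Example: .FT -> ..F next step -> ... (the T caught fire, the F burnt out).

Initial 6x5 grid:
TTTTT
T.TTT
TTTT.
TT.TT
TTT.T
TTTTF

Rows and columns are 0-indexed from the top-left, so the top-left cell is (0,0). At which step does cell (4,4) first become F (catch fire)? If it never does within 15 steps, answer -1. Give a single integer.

Step 1: cell (4,4)='F' (+2 fires, +1 burnt)
  -> target ignites at step 1
Step 2: cell (4,4)='.' (+2 fires, +2 burnt)
Step 3: cell (4,4)='.' (+3 fires, +2 burnt)
Step 4: cell (4,4)='.' (+3 fires, +3 burnt)
Step 5: cell (4,4)='.' (+4 fires, +3 burnt)
Step 6: cell (4,4)='.' (+5 fires, +4 burnt)
Step 7: cell (4,4)='.' (+3 fires, +5 burnt)
Step 8: cell (4,4)='.' (+2 fires, +3 burnt)
Step 9: cell (4,4)='.' (+1 fires, +2 burnt)
Step 10: cell (4,4)='.' (+0 fires, +1 burnt)
  fire out at step 10

1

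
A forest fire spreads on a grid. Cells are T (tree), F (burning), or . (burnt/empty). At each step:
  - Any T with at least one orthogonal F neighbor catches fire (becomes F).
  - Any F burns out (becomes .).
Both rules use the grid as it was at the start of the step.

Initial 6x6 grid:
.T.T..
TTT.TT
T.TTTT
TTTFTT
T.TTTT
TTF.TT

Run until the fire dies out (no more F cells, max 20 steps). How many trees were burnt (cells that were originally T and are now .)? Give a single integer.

Answer: 25

Derivation:
Step 1: +6 fires, +2 burnt (F count now 6)
Step 2: +6 fires, +6 burnt (F count now 6)
Step 3: +7 fires, +6 burnt (F count now 7)
Step 4: +4 fires, +7 burnt (F count now 4)
Step 5: +2 fires, +4 burnt (F count now 2)
Step 6: +0 fires, +2 burnt (F count now 0)
Fire out after step 6
Initially T: 26, now '.': 35
Total burnt (originally-T cells now '.'): 25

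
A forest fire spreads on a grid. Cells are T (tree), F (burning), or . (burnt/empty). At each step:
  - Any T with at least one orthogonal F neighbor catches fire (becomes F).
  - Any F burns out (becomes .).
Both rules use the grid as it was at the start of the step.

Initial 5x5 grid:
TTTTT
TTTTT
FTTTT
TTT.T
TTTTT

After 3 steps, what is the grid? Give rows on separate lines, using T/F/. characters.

Step 1: 3 trees catch fire, 1 burn out
  TTTTT
  FTTTT
  .FTTT
  FTT.T
  TTTTT
Step 2: 5 trees catch fire, 3 burn out
  FTTTT
  .FTTT
  ..FTT
  .FT.T
  FTTTT
Step 3: 5 trees catch fire, 5 burn out
  .FTTT
  ..FTT
  ...FT
  ..F.T
  .FTTT

.FTTT
..FTT
...FT
..F.T
.FTTT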